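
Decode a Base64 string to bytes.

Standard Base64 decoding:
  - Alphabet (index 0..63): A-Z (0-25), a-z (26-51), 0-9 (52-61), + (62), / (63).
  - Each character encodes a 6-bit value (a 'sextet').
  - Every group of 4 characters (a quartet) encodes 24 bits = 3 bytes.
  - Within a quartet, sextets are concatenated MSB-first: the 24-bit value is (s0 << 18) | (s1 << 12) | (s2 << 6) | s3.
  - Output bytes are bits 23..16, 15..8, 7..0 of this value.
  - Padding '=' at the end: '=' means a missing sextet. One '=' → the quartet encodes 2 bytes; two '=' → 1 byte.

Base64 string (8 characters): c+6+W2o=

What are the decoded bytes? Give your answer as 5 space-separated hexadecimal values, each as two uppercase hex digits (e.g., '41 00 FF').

Answer: 73 EE BE 5B 6A

Derivation:
After char 0 ('c'=28): chars_in_quartet=1 acc=0x1C bytes_emitted=0
After char 1 ('+'=62): chars_in_quartet=2 acc=0x73E bytes_emitted=0
After char 2 ('6'=58): chars_in_quartet=3 acc=0x1CFBA bytes_emitted=0
After char 3 ('+'=62): chars_in_quartet=4 acc=0x73EEBE -> emit 73 EE BE, reset; bytes_emitted=3
After char 4 ('W'=22): chars_in_quartet=1 acc=0x16 bytes_emitted=3
After char 5 ('2'=54): chars_in_quartet=2 acc=0x5B6 bytes_emitted=3
After char 6 ('o'=40): chars_in_quartet=3 acc=0x16DA8 bytes_emitted=3
Padding '=': partial quartet acc=0x16DA8 -> emit 5B 6A; bytes_emitted=5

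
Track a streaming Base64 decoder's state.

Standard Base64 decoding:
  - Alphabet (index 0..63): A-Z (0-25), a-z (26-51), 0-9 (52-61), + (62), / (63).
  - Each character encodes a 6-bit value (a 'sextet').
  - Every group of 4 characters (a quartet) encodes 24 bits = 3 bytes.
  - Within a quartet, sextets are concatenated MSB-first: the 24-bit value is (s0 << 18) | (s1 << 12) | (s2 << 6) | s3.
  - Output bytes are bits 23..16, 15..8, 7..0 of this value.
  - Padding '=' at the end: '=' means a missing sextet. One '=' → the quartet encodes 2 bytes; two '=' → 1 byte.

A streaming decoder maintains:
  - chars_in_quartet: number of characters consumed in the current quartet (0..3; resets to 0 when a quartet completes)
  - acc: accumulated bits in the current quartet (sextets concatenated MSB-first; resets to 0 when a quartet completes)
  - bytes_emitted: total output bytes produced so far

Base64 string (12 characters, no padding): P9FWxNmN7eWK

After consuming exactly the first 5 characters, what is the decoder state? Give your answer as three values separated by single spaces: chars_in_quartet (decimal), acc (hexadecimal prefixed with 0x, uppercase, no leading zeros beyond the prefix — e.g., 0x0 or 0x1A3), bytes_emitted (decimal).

After char 0 ('P'=15): chars_in_quartet=1 acc=0xF bytes_emitted=0
After char 1 ('9'=61): chars_in_quartet=2 acc=0x3FD bytes_emitted=0
After char 2 ('F'=5): chars_in_quartet=3 acc=0xFF45 bytes_emitted=0
After char 3 ('W'=22): chars_in_quartet=4 acc=0x3FD156 -> emit 3F D1 56, reset; bytes_emitted=3
After char 4 ('x'=49): chars_in_quartet=1 acc=0x31 bytes_emitted=3

Answer: 1 0x31 3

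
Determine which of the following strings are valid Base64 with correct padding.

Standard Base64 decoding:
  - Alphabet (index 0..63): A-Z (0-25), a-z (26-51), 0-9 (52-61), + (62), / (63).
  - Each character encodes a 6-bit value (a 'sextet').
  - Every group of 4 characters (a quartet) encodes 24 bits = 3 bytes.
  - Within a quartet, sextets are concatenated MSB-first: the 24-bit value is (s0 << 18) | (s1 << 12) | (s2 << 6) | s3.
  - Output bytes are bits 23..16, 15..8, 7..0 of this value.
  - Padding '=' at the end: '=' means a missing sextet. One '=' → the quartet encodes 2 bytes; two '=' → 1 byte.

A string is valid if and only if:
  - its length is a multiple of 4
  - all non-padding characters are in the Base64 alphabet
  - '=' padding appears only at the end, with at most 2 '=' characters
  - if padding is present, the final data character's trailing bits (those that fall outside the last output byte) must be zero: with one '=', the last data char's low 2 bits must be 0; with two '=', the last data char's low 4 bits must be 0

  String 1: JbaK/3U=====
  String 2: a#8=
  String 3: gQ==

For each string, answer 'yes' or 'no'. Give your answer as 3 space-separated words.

String 1: 'JbaK/3U=====' → invalid (5 pad chars (max 2))
String 2: 'a#8=' → invalid (bad char(s): ['#'])
String 3: 'gQ==' → valid

Answer: no no yes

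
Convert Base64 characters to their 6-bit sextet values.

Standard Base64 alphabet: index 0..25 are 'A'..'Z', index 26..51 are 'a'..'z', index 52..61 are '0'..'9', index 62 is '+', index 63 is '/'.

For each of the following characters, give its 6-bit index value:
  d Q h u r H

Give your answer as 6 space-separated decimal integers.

'd': a..z range, 26 + ord('d') − ord('a') = 29
'Q': A..Z range, ord('Q') − ord('A') = 16
'h': a..z range, 26 + ord('h') − ord('a') = 33
'u': a..z range, 26 + ord('u') − ord('a') = 46
'r': a..z range, 26 + ord('r') − ord('a') = 43
'H': A..Z range, ord('H') − ord('A') = 7

Answer: 29 16 33 46 43 7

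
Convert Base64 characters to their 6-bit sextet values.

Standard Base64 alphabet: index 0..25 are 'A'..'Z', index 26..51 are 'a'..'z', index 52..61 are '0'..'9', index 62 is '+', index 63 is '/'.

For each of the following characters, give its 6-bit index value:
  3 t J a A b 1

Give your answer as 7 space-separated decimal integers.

Answer: 55 45 9 26 0 27 53

Derivation:
'3': 0..9 range, 52 + ord('3') − ord('0') = 55
't': a..z range, 26 + ord('t') − ord('a') = 45
'J': A..Z range, ord('J') − ord('A') = 9
'a': a..z range, 26 + ord('a') − ord('a') = 26
'A': A..Z range, ord('A') − ord('A') = 0
'b': a..z range, 26 + ord('b') − ord('a') = 27
'1': 0..9 range, 52 + ord('1') − ord('0') = 53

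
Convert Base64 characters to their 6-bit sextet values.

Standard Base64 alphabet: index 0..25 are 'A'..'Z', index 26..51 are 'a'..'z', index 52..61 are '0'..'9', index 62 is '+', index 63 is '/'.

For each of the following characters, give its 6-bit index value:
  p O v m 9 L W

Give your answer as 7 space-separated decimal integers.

Answer: 41 14 47 38 61 11 22

Derivation:
'p': a..z range, 26 + ord('p') − ord('a') = 41
'O': A..Z range, ord('O') − ord('A') = 14
'v': a..z range, 26 + ord('v') − ord('a') = 47
'm': a..z range, 26 + ord('m') − ord('a') = 38
'9': 0..9 range, 52 + ord('9') − ord('0') = 61
'L': A..Z range, ord('L') − ord('A') = 11
'W': A..Z range, ord('W') − ord('A') = 22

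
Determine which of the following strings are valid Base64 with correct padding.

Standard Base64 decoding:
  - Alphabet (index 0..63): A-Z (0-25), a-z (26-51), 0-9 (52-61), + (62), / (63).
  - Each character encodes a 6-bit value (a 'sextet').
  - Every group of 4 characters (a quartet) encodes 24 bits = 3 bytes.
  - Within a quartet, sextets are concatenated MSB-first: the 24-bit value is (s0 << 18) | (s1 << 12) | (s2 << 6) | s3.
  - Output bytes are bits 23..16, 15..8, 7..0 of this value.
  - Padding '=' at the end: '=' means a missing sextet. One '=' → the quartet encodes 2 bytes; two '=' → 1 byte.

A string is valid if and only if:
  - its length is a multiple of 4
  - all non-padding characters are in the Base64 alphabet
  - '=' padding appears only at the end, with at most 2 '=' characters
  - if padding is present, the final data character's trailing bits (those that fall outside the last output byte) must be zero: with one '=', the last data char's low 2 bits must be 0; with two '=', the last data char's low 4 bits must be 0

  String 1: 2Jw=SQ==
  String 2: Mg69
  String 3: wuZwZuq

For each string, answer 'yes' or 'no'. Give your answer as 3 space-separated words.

Answer: no yes no

Derivation:
String 1: '2Jw=SQ==' → invalid (bad char(s): ['=']; '=' in middle)
String 2: 'Mg69' → valid
String 3: 'wuZwZuq' → invalid (len=7 not mult of 4)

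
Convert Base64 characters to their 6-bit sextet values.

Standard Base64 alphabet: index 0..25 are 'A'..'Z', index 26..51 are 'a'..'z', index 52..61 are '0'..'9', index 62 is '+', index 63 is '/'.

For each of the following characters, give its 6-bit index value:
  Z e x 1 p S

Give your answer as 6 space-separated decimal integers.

Answer: 25 30 49 53 41 18

Derivation:
'Z': A..Z range, ord('Z') − ord('A') = 25
'e': a..z range, 26 + ord('e') − ord('a') = 30
'x': a..z range, 26 + ord('x') − ord('a') = 49
'1': 0..9 range, 52 + ord('1') − ord('0') = 53
'p': a..z range, 26 + ord('p') − ord('a') = 41
'S': A..Z range, ord('S') − ord('A') = 18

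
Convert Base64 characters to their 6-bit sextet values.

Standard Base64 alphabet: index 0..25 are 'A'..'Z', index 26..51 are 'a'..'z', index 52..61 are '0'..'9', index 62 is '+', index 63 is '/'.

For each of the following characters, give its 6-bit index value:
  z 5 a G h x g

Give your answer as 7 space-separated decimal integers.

Answer: 51 57 26 6 33 49 32

Derivation:
'z': a..z range, 26 + ord('z') − ord('a') = 51
'5': 0..9 range, 52 + ord('5') − ord('0') = 57
'a': a..z range, 26 + ord('a') − ord('a') = 26
'G': A..Z range, ord('G') − ord('A') = 6
'h': a..z range, 26 + ord('h') − ord('a') = 33
'x': a..z range, 26 + ord('x') − ord('a') = 49
'g': a..z range, 26 + ord('g') − ord('a') = 32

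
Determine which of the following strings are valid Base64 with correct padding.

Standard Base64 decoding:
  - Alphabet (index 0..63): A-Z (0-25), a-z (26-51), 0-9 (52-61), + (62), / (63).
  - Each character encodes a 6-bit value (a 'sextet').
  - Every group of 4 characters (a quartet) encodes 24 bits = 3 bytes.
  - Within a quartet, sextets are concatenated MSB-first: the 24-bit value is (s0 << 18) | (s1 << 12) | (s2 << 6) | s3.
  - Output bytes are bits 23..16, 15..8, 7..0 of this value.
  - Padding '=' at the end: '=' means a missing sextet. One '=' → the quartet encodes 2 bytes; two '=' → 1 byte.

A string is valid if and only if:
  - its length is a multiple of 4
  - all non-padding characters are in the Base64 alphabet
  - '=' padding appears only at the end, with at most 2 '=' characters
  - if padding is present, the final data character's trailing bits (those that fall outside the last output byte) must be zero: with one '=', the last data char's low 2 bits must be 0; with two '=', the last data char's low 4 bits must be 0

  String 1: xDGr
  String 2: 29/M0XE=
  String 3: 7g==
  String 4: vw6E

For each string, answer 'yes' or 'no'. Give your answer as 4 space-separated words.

String 1: 'xDGr' → valid
String 2: '29/M0XE=' → valid
String 3: '7g==' → valid
String 4: 'vw6E' → valid

Answer: yes yes yes yes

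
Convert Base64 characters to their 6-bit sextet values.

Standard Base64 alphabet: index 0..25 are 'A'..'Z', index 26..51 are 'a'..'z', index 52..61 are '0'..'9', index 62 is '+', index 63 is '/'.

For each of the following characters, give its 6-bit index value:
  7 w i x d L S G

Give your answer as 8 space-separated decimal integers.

Answer: 59 48 34 49 29 11 18 6

Derivation:
'7': 0..9 range, 52 + ord('7') − ord('0') = 59
'w': a..z range, 26 + ord('w') − ord('a') = 48
'i': a..z range, 26 + ord('i') − ord('a') = 34
'x': a..z range, 26 + ord('x') − ord('a') = 49
'd': a..z range, 26 + ord('d') − ord('a') = 29
'L': A..Z range, ord('L') − ord('A') = 11
'S': A..Z range, ord('S') − ord('A') = 18
'G': A..Z range, ord('G') − ord('A') = 6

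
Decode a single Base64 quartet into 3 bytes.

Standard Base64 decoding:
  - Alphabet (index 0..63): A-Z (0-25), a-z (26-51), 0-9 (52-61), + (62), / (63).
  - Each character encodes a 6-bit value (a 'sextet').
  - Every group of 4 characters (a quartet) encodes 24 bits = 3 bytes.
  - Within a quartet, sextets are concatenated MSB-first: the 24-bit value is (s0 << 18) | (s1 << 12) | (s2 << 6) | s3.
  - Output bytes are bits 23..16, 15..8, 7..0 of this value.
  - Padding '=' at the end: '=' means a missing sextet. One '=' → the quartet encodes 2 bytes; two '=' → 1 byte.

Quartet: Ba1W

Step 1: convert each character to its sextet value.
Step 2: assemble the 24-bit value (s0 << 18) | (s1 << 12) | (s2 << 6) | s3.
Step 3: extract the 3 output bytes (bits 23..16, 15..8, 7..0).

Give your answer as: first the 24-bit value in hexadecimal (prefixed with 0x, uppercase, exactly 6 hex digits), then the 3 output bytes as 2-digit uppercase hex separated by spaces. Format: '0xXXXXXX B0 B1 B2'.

Sextets: B=1, a=26, 1=53, W=22
24-bit: (1<<18) | (26<<12) | (53<<6) | 22
      = 0x040000 | 0x01A000 | 0x000D40 | 0x000016
      = 0x05AD56
Bytes: (v>>16)&0xFF=05, (v>>8)&0xFF=AD, v&0xFF=56

Answer: 0x05AD56 05 AD 56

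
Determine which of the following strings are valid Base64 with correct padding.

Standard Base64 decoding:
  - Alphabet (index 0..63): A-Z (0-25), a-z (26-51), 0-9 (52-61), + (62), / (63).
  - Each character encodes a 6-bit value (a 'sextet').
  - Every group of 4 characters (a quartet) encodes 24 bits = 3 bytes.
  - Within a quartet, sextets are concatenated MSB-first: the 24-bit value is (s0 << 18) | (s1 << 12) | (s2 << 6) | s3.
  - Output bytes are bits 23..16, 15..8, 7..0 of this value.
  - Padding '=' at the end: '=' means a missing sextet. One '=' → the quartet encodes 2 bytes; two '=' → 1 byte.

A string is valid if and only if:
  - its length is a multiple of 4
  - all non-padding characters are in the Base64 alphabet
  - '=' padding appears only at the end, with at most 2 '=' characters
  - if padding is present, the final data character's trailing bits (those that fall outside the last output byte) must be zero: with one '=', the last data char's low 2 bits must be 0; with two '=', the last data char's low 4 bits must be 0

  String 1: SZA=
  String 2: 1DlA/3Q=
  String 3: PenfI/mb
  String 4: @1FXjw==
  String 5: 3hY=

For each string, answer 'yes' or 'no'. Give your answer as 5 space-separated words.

String 1: 'SZA=' → valid
String 2: '1DlA/3Q=' → valid
String 3: 'PenfI/mb' → valid
String 4: '@1FXjw==' → invalid (bad char(s): ['@'])
String 5: '3hY=' → valid

Answer: yes yes yes no yes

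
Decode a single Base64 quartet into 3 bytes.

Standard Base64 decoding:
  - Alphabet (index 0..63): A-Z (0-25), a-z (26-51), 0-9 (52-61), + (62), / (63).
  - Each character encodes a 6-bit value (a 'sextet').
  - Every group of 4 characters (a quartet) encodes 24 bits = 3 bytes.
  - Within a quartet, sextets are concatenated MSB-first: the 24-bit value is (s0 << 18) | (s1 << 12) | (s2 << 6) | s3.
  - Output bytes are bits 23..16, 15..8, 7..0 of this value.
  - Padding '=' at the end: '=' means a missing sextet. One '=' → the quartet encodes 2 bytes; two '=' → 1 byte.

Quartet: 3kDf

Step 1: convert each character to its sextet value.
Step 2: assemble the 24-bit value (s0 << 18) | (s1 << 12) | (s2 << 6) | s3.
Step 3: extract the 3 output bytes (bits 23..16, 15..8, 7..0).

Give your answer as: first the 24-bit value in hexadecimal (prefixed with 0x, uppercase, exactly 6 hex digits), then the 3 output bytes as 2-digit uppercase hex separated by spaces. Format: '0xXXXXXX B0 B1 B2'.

Sextets: 3=55, k=36, D=3, f=31
24-bit: (55<<18) | (36<<12) | (3<<6) | 31
      = 0xDC0000 | 0x024000 | 0x0000C0 | 0x00001F
      = 0xDE40DF
Bytes: (v>>16)&0xFF=DE, (v>>8)&0xFF=40, v&0xFF=DF

Answer: 0xDE40DF DE 40 DF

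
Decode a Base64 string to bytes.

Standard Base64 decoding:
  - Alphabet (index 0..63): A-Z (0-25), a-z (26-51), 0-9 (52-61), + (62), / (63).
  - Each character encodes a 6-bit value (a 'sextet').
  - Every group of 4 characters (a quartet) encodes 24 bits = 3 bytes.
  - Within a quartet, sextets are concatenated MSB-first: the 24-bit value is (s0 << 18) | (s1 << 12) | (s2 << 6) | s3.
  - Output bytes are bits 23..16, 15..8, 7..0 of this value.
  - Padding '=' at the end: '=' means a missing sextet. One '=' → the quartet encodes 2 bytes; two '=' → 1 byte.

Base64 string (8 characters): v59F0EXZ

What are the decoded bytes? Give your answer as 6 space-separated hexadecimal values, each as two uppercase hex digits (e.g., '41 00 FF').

Answer: BF 9F 45 D0 45 D9

Derivation:
After char 0 ('v'=47): chars_in_quartet=1 acc=0x2F bytes_emitted=0
After char 1 ('5'=57): chars_in_quartet=2 acc=0xBF9 bytes_emitted=0
After char 2 ('9'=61): chars_in_quartet=3 acc=0x2FE7D bytes_emitted=0
After char 3 ('F'=5): chars_in_quartet=4 acc=0xBF9F45 -> emit BF 9F 45, reset; bytes_emitted=3
After char 4 ('0'=52): chars_in_quartet=1 acc=0x34 bytes_emitted=3
After char 5 ('E'=4): chars_in_quartet=2 acc=0xD04 bytes_emitted=3
After char 6 ('X'=23): chars_in_quartet=3 acc=0x34117 bytes_emitted=3
After char 7 ('Z'=25): chars_in_quartet=4 acc=0xD045D9 -> emit D0 45 D9, reset; bytes_emitted=6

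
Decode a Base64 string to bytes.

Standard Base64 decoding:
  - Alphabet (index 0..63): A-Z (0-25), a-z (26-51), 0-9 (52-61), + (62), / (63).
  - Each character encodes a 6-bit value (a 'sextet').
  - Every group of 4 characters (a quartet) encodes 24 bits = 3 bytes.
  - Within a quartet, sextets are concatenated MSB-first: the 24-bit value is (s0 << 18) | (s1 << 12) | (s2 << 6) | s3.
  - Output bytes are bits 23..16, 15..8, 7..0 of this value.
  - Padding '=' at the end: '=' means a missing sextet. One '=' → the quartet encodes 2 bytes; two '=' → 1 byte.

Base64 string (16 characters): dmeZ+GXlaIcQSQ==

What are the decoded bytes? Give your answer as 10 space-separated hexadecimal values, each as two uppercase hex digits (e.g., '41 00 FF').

Answer: 76 67 99 F8 65 E5 68 87 10 49

Derivation:
After char 0 ('d'=29): chars_in_quartet=1 acc=0x1D bytes_emitted=0
After char 1 ('m'=38): chars_in_quartet=2 acc=0x766 bytes_emitted=0
After char 2 ('e'=30): chars_in_quartet=3 acc=0x1D99E bytes_emitted=0
After char 3 ('Z'=25): chars_in_quartet=4 acc=0x766799 -> emit 76 67 99, reset; bytes_emitted=3
After char 4 ('+'=62): chars_in_quartet=1 acc=0x3E bytes_emitted=3
After char 5 ('G'=6): chars_in_quartet=2 acc=0xF86 bytes_emitted=3
After char 6 ('X'=23): chars_in_quartet=3 acc=0x3E197 bytes_emitted=3
After char 7 ('l'=37): chars_in_quartet=4 acc=0xF865E5 -> emit F8 65 E5, reset; bytes_emitted=6
After char 8 ('a'=26): chars_in_quartet=1 acc=0x1A bytes_emitted=6
After char 9 ('I'=8): chars_in_quartet=2 acc=0x688 bytes_emitted=6
After char 10 ('c'=28): chars_in_quartet=3 acc=0x1A21C bytes_emitted=6
After char 11 ('Q'=16): chars_in_quartet=4 acc=0x688710 -> emit 68 87 10, reset; bytes_emitted=9
After char 12 ('S'=18): chars_in_quartet=1 acc=0x12 bytes_emitted=9
After char 13 ('Q'=16): chars_in_quartet=2 acc=0x490 bytes_emitted=9
Padding '==': partial quartet acc=0x490 -> emit 49; bytes_emitted=10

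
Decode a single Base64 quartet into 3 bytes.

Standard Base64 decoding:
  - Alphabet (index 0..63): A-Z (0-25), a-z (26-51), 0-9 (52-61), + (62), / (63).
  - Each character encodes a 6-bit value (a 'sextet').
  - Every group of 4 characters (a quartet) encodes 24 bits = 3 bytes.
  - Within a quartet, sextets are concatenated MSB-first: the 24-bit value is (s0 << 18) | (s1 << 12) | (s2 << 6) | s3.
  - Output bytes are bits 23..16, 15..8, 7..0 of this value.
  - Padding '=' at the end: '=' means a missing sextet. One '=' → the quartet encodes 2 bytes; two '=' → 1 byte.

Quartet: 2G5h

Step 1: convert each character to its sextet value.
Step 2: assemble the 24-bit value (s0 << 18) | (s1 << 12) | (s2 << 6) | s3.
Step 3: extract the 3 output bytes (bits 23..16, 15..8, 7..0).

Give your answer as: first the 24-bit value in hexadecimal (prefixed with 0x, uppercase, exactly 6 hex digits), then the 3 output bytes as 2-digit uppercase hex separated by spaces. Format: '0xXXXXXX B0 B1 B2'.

Answer: 0xD86E61 D8 6E 61

Derivation:
Sextets: 2=54, G=6, 5=57, h=33
24-bit: (54<<18) | (6<<12) | (57<<6) | 33
      = 0xD80000 | 0x006000 | 0x000E40 | 0x000021
      = 0xD86E61
Bytes: (v>>16)&0xFF=D8, (v>>8)&0xFF=6E, v&0xFF=61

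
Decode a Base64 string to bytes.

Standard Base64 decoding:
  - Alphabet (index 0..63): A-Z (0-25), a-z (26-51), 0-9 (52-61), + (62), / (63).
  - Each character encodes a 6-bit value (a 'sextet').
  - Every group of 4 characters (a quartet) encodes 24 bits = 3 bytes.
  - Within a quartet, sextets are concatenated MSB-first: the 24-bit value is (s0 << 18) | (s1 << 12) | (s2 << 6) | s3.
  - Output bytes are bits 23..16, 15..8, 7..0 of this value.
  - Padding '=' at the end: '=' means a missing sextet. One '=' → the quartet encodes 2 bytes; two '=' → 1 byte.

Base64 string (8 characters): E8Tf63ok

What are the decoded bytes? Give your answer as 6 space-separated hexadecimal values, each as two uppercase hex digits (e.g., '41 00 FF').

Answer: 13 C4 DF EB 7A 24

Derivation:
After char 0 ('E'=4): chars_in_quartet=1 acc=0x4 bytes_emitted=0
After char 1 ('8'=60): chars_in_quartet=2 acc=0x13C bytes_emitted=0
After char 2 ('T'=19): chars_in_quartet=3 acc=0x4F13 bytes_emitted=0
After char 3 ('f'=31): chars_in_quartet=4 acc=0x13C4DF -> emit 13 C4 DF, reset; bytes_emitted=3
After char 4 ('6'=58): chars_in_quartet=1 acc=0x3A bytes_emitted=3
After char 5 ('3'=55): chars_in_quartet=2 acc=0xEB7 bytes_emitted=3
After char 6 ('o'=40): chars_in_quartet=3 acc=0x3ADE8 bytes_emitted=3
After char 7 ('k'=36): chars_in_quartet=4 acc=0xEB7A24 -> emit EB 7A 24, reset; bytes_emitted=6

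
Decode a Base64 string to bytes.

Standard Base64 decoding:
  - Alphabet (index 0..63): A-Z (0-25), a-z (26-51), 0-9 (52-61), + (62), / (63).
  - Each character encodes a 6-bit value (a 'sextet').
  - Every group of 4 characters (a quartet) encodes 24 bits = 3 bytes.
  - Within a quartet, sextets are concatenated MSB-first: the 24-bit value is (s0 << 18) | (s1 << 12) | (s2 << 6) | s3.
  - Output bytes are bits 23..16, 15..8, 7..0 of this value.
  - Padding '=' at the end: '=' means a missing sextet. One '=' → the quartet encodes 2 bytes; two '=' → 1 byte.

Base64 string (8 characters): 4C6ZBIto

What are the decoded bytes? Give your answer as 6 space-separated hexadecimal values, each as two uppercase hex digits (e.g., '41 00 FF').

Answer: E0 2E 99 04 8B 68

Derivation:
After char 0 ('4'=56): chars_in_quartet=1 acc=0x38 bytes_emitted=0
After char 1 ('C'=2): chars_in_quartet=2 acc=0xE02 bytes_emitted=0
After char 2 ('6'=58): chars_in_quartet=3 acc=0x380BA bytes_emitted=0
After char 3 ('Z'=25): chars_in_quartet=4 acc=0xE02E99 -> emit E0 2E 99, reset; bytes_emitted=3
After char 4 ('B'=1): chars_in_quartet=1 acc=0x1 bytes_emitted=3
After char 5 ('I'=8): chars_in_quartet=2 acc=0x48 bytes_emitted=3
After char 6 ('t'=45): chars_in_quartet=3 acc=0x122D bytes_emitted=3
After char 7 ('o'=40): chars_in_quartet=4 acc=0x48B68 -> emit 04 8B 68, reset; bytes_emitted=6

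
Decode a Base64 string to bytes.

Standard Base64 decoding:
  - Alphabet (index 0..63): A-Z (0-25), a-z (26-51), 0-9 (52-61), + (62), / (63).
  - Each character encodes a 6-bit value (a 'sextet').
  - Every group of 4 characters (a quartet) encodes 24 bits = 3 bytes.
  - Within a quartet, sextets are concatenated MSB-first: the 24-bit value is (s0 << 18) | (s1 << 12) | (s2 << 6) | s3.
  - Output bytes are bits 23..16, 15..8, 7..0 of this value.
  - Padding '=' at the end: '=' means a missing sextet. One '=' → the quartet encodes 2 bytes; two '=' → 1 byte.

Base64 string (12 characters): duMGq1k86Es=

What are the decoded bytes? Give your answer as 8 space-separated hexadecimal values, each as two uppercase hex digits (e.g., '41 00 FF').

Answer: 76 E3 06 AB 59 3C E8 4B

Derivation:
After char 0 ('d'=29): chars_in_quartet=1 acc=0x1D bytes_emitted=0
After char 1 ('u'=46): chars_in_quartet=2 acc=0x76E bytes_emitted=0
After char 2 ('M'=12): chars_in_quartet=3 acc=0x1DB8C bytes_emitted=0
After char 3 ('G'=6): chars_in_quartet=4 acc=0x76E306 -> emit 76 E3 06, reset; bytes_emitted=3
After char 4 ('q'=42): chars_in_quartet=1 acc=0x2A bytes_emitted=3
After char 5 ('1'=53): chars_in_quartet=2 acc=0xAB5 bytes_emitted=3
After char 6 ('k'=36): chars_in_quartet=3 acc=0x2AD64 bytes_emitted=3
After char 7 ('8'=60): chars_in_quartet=4 acc=0xAB593C -> emit AB 59 3C, reset; bytes_emitted=6
After char 8 ('6'=58): chars_in_quartet=1 acc=0x3A bytes_emitted=6
After char 9 ('E'=4): chars_in_quartet=2 acc=0xE84 bytes_emitted=6
After char 10 ('s'=44): chars_in_quartet=3 acc=0x3A12C bytes_emitted=6
Padding '=': partial quartet acc=0x3A12C -> emit E8 4B; bytes_emitted=8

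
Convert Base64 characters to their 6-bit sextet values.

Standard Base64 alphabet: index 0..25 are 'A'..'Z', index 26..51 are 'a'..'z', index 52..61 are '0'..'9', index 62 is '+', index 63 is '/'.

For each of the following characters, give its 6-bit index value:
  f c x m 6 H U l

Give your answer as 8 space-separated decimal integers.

Answer: 31 28 49 38 58 7 20 37

Derivation:
'f': a..z range, 26 + ord('f') − ord('a') = 31
'c': a..z range, 26 + ord('c') − ord('a') = 28
'x': a..z range, 26 + ord('x') − ord('a') = 49
'm': a..z range, 26 + ord('m') − ord('a') = 38
'6': 0..9 range, 52 + ord('6') − ord('0') = 58
'H': A..Z range, ord('H') − ord('A') = 7
'U': A..Z range, ord('U') − ord('A') = 20
'l': a..z range, 26 + ord('l') − ord('a') = 37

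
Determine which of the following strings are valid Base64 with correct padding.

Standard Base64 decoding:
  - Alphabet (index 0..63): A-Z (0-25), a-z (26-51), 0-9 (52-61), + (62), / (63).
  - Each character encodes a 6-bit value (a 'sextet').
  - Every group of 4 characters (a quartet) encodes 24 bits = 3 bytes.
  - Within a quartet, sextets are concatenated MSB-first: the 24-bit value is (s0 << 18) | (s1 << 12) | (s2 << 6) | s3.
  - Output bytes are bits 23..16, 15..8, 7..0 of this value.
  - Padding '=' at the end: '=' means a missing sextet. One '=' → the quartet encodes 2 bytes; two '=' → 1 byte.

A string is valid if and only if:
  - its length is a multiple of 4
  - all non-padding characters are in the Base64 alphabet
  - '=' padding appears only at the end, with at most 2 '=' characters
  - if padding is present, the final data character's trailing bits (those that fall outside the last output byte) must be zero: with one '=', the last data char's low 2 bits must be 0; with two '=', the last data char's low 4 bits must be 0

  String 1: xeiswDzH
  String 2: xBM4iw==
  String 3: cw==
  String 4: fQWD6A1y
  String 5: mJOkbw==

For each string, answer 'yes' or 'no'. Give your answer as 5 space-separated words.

Answer: yes yes yes yes yes

Derivation:
String 1: 'xeiswDzH' → valid
String 2: 'xBM4iw==' → valid
String 3: 'cw==' → valid
String 4: 'fQWD6A1y' → valid
String 5: 'mJOkbw==' → valid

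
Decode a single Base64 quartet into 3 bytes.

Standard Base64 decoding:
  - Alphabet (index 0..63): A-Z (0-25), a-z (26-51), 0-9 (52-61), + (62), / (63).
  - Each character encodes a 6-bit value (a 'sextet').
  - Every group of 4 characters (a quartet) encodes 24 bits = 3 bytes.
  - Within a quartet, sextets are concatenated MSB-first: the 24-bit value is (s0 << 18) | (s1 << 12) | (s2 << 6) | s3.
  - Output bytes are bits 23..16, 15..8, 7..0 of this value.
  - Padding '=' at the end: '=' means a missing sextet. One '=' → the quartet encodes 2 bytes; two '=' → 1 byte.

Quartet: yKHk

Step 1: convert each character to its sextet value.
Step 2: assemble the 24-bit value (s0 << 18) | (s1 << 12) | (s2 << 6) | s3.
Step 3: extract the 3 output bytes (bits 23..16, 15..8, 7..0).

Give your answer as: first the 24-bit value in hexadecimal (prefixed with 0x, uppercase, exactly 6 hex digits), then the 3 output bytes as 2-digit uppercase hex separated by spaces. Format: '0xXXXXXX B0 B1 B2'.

Answer: 0xC8A1E4 C8 A1 E4

Derivation:
Sextets: y=50, K=10, H=7, k=36
24-bit: (50<<18) | (10<<12) | (7<<6) | 36
      = 0xC80000 | 0x00A000 | 0x0001C0 | 0x000024
      = 0xC8A1E4
Bytes: (v>>16)&0xFF=C8, (v>>8)&0xFF=A1, v&0xFF=E4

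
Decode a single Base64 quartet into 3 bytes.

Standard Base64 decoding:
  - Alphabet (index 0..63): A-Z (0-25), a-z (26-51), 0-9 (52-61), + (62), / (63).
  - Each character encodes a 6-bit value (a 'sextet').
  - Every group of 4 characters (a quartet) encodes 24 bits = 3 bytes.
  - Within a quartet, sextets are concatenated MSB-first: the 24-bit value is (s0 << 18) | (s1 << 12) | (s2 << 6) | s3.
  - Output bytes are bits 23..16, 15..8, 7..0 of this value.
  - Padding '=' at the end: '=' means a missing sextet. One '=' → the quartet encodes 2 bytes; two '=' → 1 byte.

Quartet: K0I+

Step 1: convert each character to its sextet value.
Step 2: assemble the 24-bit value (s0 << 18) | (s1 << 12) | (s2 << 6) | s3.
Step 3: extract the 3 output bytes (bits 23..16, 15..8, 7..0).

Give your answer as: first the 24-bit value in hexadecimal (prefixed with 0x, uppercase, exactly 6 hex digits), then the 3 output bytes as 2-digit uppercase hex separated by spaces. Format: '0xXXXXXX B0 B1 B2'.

Sextets: K=10, 0=52, I=8, +=62
24-bit: (10<<18) | (52<<12) | (8<<6) | 62
      = 0x280000 | 0x034000 | 0x000200 | 0x00003E
      = 0x2B423E
Bytes: (v>>16)&0xFF=2B, (v>>8)&0xFF=42, v&0xFF=3E

Answer: 0x2B423E 2B 42 3E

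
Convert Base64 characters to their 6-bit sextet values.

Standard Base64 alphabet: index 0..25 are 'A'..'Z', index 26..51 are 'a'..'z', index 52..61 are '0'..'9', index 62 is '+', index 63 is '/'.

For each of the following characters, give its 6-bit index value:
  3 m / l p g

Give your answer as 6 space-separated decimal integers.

Answer: 55 38 63 37 41 32

Derivation:
'3': 0..9 range, 52 + ord('3') − ord('0') = 55
'm': a..z range, 26 + ord('m') − ord('a') = 38
'/': index 63
'l': a..z range, 26 + ord('l') − ord('a') = 37
'p': a..z range, 26 + ord('p') − ord('a') = 41
'g': a..z range, 26 + ord('g') − ord('a') = 32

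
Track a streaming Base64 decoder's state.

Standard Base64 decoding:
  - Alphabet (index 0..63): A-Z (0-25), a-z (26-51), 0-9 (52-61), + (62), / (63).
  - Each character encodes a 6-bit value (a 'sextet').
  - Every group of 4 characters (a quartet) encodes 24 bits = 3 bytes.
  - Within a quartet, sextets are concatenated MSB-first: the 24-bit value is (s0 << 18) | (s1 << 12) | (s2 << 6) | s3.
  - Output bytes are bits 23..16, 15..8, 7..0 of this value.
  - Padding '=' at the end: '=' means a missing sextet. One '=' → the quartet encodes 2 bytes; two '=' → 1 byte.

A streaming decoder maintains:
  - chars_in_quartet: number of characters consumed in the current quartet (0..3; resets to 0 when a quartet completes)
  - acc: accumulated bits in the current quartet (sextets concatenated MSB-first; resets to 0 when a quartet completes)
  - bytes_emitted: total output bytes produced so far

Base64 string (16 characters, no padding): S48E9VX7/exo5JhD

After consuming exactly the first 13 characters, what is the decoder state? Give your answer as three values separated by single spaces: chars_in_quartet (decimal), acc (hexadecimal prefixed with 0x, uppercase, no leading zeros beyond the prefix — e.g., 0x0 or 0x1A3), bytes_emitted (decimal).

Answer: 1 0x39 9

Derivation:
After char 0 ('S'=18): chars_in_quartet=1 acc=0x12 bytes_emitted=0
After char 1 ('4'=56): chars_in_quartet=2 acc=0x4B8 bytes_emitted=0
After char 2 ('8'=60): chars_in_quartet=3 acc=0x12E3C bytes_emitted=0
After char 3 ('E'=4): chars_in_quartet=4 acc=0x4B8F04 -> emit 4B 8F 04, reset; bytes_emitted=3
After char 4 ('9'=61): chars_in_quartet=1 acc=0x3D bytes_emitted=3
After char 5 ('V'=21): chars_in_quartet=2 acc=0xF55 bytes_emitted=3
After char 6 ('X'=23): chars_in_quartet=3 acc=0x3D557 bytes_emitted=3
After char 7 ('7'=59): chars_in_quartet=4 acc=0xF555FB -> emit F5 55 FB, reset; bytes_emitted=6
After char 8 ('/'=63): chars_in_quartet=1 acc=0x3F bytes_emitted=6
After char 9 ('e'=30): chars_in_quartet=2 acc=0xFDE bytes_emitted=6
After char 10 ('x'=49): chars_in_quartet=3 acc=0x3F7B1 bytes_emitted=6
After char 11 ('o'=40): chars_in_quartet=4 acc=0xFDEC68 -> emit FD EC 68, reset; bytes_emitted=9
After char 12 ('5'=57): chars_in_quartet=1 acc=0x39 bytes_emitted=9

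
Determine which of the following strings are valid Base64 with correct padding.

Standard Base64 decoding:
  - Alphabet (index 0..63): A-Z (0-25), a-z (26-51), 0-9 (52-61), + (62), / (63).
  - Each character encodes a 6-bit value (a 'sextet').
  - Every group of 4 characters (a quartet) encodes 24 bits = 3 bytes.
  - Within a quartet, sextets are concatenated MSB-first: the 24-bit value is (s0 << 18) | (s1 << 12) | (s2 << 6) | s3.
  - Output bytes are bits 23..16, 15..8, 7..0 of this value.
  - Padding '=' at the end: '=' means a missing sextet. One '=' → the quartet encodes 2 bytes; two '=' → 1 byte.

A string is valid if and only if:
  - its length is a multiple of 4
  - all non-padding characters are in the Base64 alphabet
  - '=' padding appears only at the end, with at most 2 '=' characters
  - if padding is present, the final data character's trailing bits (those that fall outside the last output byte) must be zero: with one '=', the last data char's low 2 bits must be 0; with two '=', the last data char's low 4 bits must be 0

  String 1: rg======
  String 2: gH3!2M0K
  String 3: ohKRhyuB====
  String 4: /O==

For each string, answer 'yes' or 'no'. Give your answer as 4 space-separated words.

String 1: 'rg======' → invalid (6 pad chars (max 2))
String 2: 'gH3!2M0K' → invalid (bad char(s): ['!'])
String 3: 'ohKRhyuB====' → invalid (4 pad chars (max 2))
String 4: '/O==' → invalid (bad trailing bits)

Answer: no no no no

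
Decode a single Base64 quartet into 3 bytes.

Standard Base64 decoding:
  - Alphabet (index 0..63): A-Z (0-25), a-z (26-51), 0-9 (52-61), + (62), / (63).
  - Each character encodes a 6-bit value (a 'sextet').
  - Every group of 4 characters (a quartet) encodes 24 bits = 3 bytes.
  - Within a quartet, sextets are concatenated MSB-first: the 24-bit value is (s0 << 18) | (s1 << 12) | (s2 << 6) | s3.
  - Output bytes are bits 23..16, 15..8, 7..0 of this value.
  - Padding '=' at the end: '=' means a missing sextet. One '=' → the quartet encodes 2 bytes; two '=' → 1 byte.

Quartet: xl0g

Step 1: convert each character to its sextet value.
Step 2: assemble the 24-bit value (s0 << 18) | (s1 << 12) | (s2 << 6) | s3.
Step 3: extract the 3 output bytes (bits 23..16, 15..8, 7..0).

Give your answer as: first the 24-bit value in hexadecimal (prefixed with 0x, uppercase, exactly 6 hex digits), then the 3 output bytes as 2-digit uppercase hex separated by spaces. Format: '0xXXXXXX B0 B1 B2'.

Sextets: x=49, l=37, 0=52, g=32
24-bit: (49<<18) | (37<<12) | (52<<6) | 32
      = 0xC40000 | 0x025000 | 0x000D00 | 0x000020
      = 0xC65D20
Bytes: (v>>16)&0xFF=C6, (v>>8)&0xFF=5D, v&0xFF=20

Answer: 0xC65D20 C6 5D 20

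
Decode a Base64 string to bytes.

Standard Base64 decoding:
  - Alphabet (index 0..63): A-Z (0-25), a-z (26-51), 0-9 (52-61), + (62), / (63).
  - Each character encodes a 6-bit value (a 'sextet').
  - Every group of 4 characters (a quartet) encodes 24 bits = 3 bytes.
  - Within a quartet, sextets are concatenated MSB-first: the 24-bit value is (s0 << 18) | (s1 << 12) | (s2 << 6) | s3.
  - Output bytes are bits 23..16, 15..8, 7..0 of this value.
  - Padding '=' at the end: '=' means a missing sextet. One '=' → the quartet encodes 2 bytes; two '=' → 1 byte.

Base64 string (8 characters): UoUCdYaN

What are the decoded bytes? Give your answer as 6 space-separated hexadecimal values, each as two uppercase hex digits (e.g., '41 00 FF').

Answer: 52 85 02 75 86 8D

Derivation:
After char 0 ('U'=20): chars_in_quartet=1 acc=0x14 bytes_emitted=0
After char 1 ('o'=40): chars_in_quartet=2 acc=0x528 bytes_emitted=0
After char 2 ('U'=20): chars_in_quartet=3 acc=0x14A14 bytes_emitted=0
After char 3 ('C'=2): chars_in_quartet=4 acc=0x528502 -> emit 52 85 02, reset; bytes_emitted=3
After char 4 ('d'=29): chars_in_quartet=1 acc=0x1D bytes_emitted=3
After char 5 ('Y'=24): chars_in_quartet=2 acc=0x758 bytes_emitted=3
After char 6 ('a'=26): chars_in_quartet=3 acc=0x1D61A bytes_emitted=3
After char 7 ('N'=13): chars_in_quartet=4 acc=0x75868D -> emit 75 86 8D, reset; bytes_emitted=6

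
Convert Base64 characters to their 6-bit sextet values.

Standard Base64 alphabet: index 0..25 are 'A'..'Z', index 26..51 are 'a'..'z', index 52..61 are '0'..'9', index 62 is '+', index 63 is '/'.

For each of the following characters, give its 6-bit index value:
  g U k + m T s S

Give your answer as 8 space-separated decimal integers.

'g': a..z range, 26 + ord('g') − ord('a') = 32
'U': A..Z range, ord('U') − ord('A') = 20
'k': a..z range, 26 + ord('k') − ord('a') = 36
'+': index 62
'm': a..z range, 26 + ord('m') − ord('a') = 38
'T': A..Z range, ord('T') − ord('A') = 19
's': a..z range, 26 + ord('s') − ord('a') = 44
'S': A..Z range, ord('S') − ord('A') = 18

Answer: 32 20 36 62 38 19 44 18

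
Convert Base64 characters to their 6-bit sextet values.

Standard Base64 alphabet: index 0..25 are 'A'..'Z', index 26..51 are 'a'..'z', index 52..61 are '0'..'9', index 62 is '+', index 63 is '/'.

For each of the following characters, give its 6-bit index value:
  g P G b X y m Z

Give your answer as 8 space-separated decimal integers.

'g': a..z range, 26 + ord('g') − ord('a') = 32
'P': A..Z range, ord('P') − ord('A') = 15
'G': A..Z range, ord('G') − ord('A') = 6
'b': a..z range, 26 + ord('b') − ord('a') = 27
'X': A..Z range, ord('X') − ord('A') = 23
'y': a..z range, 26 + ord('y') − ord('a') = 50
'm': a..z range, 26 + ord('m') − ord('a') = 38
'Z': A..Z range, ord('Z') − ord('A') = 25

Answer: 32 15 6 27 23 50 38 25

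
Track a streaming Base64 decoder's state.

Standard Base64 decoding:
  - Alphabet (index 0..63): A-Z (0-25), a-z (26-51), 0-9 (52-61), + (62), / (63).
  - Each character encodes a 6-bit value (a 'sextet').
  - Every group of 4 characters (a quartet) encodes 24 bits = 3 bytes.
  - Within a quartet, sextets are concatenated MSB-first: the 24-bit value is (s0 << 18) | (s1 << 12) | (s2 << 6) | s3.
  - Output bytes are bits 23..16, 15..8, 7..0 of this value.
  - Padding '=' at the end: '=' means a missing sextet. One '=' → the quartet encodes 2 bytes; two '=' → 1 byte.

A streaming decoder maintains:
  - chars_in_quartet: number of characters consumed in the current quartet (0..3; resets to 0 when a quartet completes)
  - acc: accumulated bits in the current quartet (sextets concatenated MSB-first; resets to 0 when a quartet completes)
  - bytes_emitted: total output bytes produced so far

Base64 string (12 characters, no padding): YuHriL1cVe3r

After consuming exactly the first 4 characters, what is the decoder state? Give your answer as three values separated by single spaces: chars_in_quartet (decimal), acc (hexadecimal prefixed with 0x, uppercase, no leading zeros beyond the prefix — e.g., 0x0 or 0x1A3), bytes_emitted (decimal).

After char 0 ('Y'=24): chars_in_quartet=1 acc=0x18 bytes_emitted=0
After char 1 ('u'=46): chars_in_quartet=2 acc=0x62E bytes_emitted=0
After char 2 ('H'=7): chars_in_quartet=3 acc=0x18B87 bytes_emitted=0
After char 3 ('r'=43): chars_in_quartet=4 acc=0x62E1EB -> emit 62 E1 EB, reset; bytes_emitted=3

Answer: 0 0x0 3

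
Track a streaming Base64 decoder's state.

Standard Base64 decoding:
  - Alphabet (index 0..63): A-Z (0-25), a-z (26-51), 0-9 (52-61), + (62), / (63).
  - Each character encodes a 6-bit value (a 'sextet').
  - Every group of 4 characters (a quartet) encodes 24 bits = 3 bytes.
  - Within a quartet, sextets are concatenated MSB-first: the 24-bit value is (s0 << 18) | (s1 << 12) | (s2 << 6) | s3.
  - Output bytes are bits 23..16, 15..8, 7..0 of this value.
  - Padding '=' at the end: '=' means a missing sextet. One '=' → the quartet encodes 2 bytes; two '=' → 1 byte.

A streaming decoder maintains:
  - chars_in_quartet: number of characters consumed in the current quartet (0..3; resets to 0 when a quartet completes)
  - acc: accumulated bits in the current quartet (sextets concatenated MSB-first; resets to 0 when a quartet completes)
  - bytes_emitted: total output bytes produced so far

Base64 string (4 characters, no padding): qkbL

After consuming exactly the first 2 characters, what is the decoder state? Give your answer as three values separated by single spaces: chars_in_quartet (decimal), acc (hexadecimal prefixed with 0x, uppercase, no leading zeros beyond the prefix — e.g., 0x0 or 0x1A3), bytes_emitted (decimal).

After char 0 ('q'=42): chars_in_quartet=1 acc=0x2A bytes_emitted=0
After char 1 ('k'=36): chars_in_quartet=2 acc=0xAA4 bytes_emitted=0

Answer: 2 0xAA4 0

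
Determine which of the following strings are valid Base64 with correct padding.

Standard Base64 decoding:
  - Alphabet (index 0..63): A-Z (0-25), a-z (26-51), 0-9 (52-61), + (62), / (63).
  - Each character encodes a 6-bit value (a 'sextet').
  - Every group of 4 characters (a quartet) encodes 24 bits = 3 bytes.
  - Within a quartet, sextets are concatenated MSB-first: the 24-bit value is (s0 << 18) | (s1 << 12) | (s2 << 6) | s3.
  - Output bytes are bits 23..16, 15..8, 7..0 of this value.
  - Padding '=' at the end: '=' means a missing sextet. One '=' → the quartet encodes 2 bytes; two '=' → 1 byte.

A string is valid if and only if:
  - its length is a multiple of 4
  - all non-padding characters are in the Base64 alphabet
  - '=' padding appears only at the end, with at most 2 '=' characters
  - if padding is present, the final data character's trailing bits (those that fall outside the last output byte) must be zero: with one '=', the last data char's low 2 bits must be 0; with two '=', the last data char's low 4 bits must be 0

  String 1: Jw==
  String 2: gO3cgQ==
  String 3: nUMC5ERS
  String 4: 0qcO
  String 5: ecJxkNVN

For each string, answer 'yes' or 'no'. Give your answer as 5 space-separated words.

Answer: yes yes yes yes yes

Derivation:
String 1: 'Jw==' → valid
String 2: 'gO3cgQ==' → valid
String 3: 'nUMC5ERS' → valid
String 4: '0qcO' → valid
String 5: 'ecJxkNVN' → valid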